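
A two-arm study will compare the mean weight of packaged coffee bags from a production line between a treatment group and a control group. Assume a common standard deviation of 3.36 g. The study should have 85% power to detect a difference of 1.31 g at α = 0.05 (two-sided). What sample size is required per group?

For two equal groups, n per group = 2·((z_{α/2} + z_β)·σ/δ)².
z_{α/2} = 1.960; z_β = 1.036 (power 85%).
n = 2 × (2.996 × 3.36 / 1.31)² = 2 × 59.05 = 118.10
Round up: n = 119 per group.

119 per group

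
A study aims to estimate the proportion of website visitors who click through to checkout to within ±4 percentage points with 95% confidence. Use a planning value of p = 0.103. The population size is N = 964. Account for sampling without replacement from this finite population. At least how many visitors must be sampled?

n = 181

For a proportion with margin E = 0.04 at 95% confidence, z = 1.960.
n = p̂(1−p̂)(z/E)² = 0.103 × 0.897 × (1.960/0.04)² = 221.83 — call this n₀.
Finite-population correction with N = 964: n = n₀ / (1 + (n₀−1)/N) = 221.83 / 1.229 = 180.50
Round up: n = 181.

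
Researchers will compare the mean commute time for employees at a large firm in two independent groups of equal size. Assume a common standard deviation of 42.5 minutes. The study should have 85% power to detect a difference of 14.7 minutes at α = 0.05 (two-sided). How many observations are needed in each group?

151 per group

For two equal groups, n per group = 2·((z_{α/2} + z_β)·σ/δ)².
z_{α/2} = 1.960; z_β = 1.036 (power 85%).
n = 2 × (2.996 × 42.5 / 14.7)² = 2 × 75.03 = 150.06
Round up: n = 151 per group.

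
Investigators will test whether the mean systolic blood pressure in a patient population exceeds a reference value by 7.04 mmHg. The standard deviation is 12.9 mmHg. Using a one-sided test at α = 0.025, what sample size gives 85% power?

For a one-sample z-test, n = ((z_α + z_β)·σ/δ)².
z_α = 1.960 (one-sided α = 0.025); z_β = 1.036 (power 85% → β = 0.15).
n = (2.996 × 12.9 / 7.04)² = 30.14
Round up: n = 31.

31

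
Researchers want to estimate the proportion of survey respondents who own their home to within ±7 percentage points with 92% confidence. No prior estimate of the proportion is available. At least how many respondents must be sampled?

For a proportion with margin E = 0.07 at 92% confidence, z = 1.751.
With no prior estimate, use p = 0.5, which maximizes p(1−p) at 0.25.
n = 0.25 × (z/E)² = 0.25 × (1.751/0.07)² = 156.43
Round up: n = 157.

157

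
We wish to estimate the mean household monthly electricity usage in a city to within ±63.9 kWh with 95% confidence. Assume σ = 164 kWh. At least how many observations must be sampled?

For a mean, the margin of error is E = z·σ/√n, so n = (zσ/E)².
At 95% confidence, z = 1.960.
n = (1.960 × 164 / 63.9)² = 25.30
Round up: n = 26.

n = 26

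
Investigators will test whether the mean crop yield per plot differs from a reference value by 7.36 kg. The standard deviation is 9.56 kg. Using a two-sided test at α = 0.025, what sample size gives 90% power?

For a one-sample z-test, n = ((z_{α/2} + z_β)·σ/δ)².
z_{α/2} = 2.241 (two-sided α = 0.025); z_β = 1.282 (power 90% → β = 0.1).
n = (3.523 × 9.56 / 7.36)² = 20.94
Round up: n = 21.

21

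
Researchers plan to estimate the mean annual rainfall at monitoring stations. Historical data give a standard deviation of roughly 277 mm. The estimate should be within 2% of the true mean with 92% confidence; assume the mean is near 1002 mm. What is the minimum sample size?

586

For a mean, the margin of error is E = z·σ/√n, so n = (zσ/E)².
At 92% confidence, z = 1.751.
E = 2% of 1002 = 20.04 mm.
n = (1.751 × 277 / 20.04)² = 585.78
Round up: n = 586.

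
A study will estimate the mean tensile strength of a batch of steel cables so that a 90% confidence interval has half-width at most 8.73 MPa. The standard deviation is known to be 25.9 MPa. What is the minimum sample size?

24

For a mean, the margin of error is E = z·σ/√n, so n = (zσ/E)².
At 90% confidence, z = 1.645.
n = (1.645 × 25.9 / 8.73)² = 23.82
Round up: n = 24.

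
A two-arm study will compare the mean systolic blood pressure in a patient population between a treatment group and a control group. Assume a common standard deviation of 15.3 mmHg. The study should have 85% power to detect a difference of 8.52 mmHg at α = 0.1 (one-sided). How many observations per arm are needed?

For two equal groups, n per group = 2·((z_α + z_β)·σ/δ)².
z_α = 1.282; z_β = 1.036 (power 85%).
n = 2 × (2.318 × 15.3 / 8.52)² = 2 × 17.33 = 34.66
Round up: n = 35 per group.

35 per group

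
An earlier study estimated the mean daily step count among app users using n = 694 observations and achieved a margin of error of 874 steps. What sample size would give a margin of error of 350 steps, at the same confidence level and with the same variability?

4328

Margin of error scales as 1/√n, so n₂ = n₁·(E₁/E₂)².
n₂ = 694 × (874/350)² = 694 × 6.236 = 4327.78
Round up: n₂ = 4328.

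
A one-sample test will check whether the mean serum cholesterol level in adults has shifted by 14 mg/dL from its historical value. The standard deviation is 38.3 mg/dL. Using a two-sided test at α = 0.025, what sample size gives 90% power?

93

For a one-sample z-test, n = ((z_{α/2} + z_β)·σ/δ)².
z_{α/2} = 2.241 (two-sided α = 0.025); z_β = 1.282 (power 90% → β = 0.1).
n = (3.523 × 38.3 / 14)² = 92.89
Round up: n = 93.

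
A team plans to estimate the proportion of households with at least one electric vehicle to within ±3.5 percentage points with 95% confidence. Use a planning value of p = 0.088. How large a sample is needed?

252

For a proportion with margin E = 0.035 at 95% confidence, z = 1.960.
n = p̂(1−p̂)(z/E)² = 0.088 × 0.912 × (1.960/0.035)² = 251.68
Round up: n = 252.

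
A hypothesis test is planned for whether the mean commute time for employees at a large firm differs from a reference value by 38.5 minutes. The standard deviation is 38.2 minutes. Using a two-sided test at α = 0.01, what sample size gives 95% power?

18

For a one-sample z-test, n = ((z_{α/2} + z_β)·σ/δ)².
z_{α/2} = 2.576 (two-sided α = 0.01); z_β = 1.645 (power 95% → β = 0.05).
n = (4.221 × 38.2 / 38.5)² = 17.54
Round up: n = 18.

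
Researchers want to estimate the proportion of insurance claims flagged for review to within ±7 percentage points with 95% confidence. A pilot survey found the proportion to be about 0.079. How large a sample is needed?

58

For a proportion with margin E = 0.07 at 95% confidence, z = 1.960.
n = p̂(1−p̂)(z/E)² = 0.079 × 0.921 × (1.960/0.07)² = 57.04
Round up: n = 58.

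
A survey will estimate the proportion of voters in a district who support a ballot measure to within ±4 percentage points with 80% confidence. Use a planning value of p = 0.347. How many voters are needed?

n = 233

For a proportion with margin E = 0.04 at 80% confidence, z = 1.282.
n = p̂(1−p̂)(z/E)² = 0.347 × 0.653 × (1.282/0.04)² = 232.75
Round up: n = 233.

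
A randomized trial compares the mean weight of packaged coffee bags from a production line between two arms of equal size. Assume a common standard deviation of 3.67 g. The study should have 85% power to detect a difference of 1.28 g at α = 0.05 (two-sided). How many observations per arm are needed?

For two equal groups, n per group = 2·((z_{α/2} + z_β)·σ/δ)².
z_{α/2} = 1.960; z_β = 1.036 (power 85%).
n = 2 × (2.996 × 3.67 / 1.28)² = 2 × 73.79 = 147.58
Round up: n = 148 per group.

148 per group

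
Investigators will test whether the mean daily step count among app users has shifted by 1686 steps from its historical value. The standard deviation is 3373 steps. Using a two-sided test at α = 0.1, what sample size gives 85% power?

29

For a one-sample z-test, n = ((z_{α/2} + z_β)·σ/δ)².
z_{α/2} = 1.645 (two-sided α = 0.1); z_β = 1.036 (power 85% → β = 0.15).
n = (2.681 × 3373 / 1686)² = 28.77
Round up: n = 29.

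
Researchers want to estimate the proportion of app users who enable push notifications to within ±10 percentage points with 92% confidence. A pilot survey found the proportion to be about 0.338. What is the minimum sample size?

For a proportion with margin E = 0.1 at 92% confidence, z = 1.751.
n = p̂(1−p̂)(z/E)² = 0.338 × 0.662 × (1.751/0.1)² = 68.60
Round up: n = 69.

69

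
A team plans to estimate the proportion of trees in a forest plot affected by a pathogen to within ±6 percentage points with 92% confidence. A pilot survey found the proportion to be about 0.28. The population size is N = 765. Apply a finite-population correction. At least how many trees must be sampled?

n = 141

For a proportion with margin E = 0.06 at 92% confidence, z = 1.751.
n = p̂(1−p̂)(z/E)² = 0.28 × 0.72 × (1.751/0.06)² = 171.70 — call this n₀.
Finite-population correction with N = 765: n = n₀ / (1 + (n₀−1)/N) = 171.70 / 1.223 = 140.39
Round up: n = 141.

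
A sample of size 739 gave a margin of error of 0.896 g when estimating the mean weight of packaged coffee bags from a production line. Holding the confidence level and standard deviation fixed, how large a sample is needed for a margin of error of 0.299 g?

n = 6637

Margin of error scales as 1/√n, so n₂ = n₁·(E₁/E₂)².
n₂ = 739 × (0.896/0.299)² = 739 × 8.98 = 6636.22
Round up: n₂ = 6637.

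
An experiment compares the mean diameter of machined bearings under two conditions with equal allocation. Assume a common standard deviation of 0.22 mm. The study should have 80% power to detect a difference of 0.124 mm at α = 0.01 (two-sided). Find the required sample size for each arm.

For two equal groups, n per group = 2·((z_{α/2} + z_β)·σ/δ)².
z_{α/2} = 2.576; z_β = 0.842 (power 80%).
n = 2 × (3.418 × 0.22 / 0.124)² = 2 × 36.77 = 73.54
Round up: n = 74 per group.

74 per group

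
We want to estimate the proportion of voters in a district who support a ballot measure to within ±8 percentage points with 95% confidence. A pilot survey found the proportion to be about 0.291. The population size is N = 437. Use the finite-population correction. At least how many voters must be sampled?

For a proportion with margin E = 0.08 at 95% confidence, z = 1.960.
n = p̂(1−p̂)(z/E)² = 0.291 × 0.709 × (1.960/0.08)² = 123.84 — call this n₀.
Finite-population correction with N = 437: n = n₀ / (1 + (n₀−1)/N) = 123.84 / 1.281 = 96.67
Round up: n = 97.

97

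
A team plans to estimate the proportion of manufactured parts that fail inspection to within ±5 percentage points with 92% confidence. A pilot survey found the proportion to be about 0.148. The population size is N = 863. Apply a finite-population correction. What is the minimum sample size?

132

For a proportion with margin E = 0.05 at 92% confidence, z = 1.751.
n = p̂(1−p̂)(z/E)² = 0.148 × 0.852 × (1.751/0.05)² = 154.64 — call this n₀.
Finite-population correction with N = 863: n = n₀ / (1 + (n₀−1)/N) = 154.64 / 1.178 = 131.27
Round up: n = 132.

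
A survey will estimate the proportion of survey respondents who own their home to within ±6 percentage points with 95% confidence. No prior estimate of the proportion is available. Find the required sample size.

267

For a proportion with margin E = 0.06 at 95% confidence, z = 1.960.
With no prior estimate, use p = 0.5, which maximizes p(1−p) at 0.25.
n = 0.25 × (z/E)² = 0.25 × (1.960/0.06)² = 266.78
Round up: n = 267.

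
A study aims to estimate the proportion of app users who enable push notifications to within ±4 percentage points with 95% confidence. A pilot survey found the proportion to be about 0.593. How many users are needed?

For a proportion with margin E = 0.04 at 95% confidence, z = 1.960.
n = p̂(1−p̂)(z/E)² = 0.593 × 0.407 × (1.960/0.04)² = 579.48
Round up: n = 580.

580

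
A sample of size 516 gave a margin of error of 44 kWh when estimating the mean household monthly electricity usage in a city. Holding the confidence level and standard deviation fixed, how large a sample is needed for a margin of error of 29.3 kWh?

Margin of error scales as 1/√n, so n₂ = n₁·(E₁/E₂)².
n₂ = 516 × (44/29.3)² = 516 × 2.255 = 1163.58
Round up: n₂ = 1164.

1164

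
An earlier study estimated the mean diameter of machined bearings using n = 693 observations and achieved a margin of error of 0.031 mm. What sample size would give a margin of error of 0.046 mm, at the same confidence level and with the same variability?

Margin of error scales as 1/√n, so n₂ = n₁·(E₁/E₂)².
n₂ = 693 × (0.031/0.046)² = 693 × 0.4542 = 314.76
Round up: n₂ = 315.

n = 315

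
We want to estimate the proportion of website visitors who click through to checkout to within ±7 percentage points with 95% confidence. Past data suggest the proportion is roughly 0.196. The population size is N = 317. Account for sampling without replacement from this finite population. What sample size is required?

n = 90

For a proportion with margin E = 0.07 at 95% confidence, z = 1.960.
n = p̂(1−p̂)(z/E)² = 0.196 × 0.804 × (1.960/0.07)² = 123.55 — call this n₀.
Finite-population correction with N = 317: n = n₀ / (1 + (n₀−1)/N) = 123.55 / 1.387 = 89.08
Round up: n = 90.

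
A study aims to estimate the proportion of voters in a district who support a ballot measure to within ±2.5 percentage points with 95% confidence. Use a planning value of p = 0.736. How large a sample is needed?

For a proportion with margin E = 0.025 at 95% confidence, z = 1.960.
n = p̂(1−p̂)(z/E)² = 0.736 × 0.264 × (1.960/0.025)² = 1194.30
Round up: n = 1195.

1195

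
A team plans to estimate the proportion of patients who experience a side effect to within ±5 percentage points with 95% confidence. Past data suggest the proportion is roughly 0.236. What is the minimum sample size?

n = 278

For a proportion with margin E = 0.05 at 95% confidence, z = 1.960.
n = p̂(1−p̂)(z/E)² = 0.236 × 0.764 × (1.960/0.05)² = 277.06
Round up: n = 278.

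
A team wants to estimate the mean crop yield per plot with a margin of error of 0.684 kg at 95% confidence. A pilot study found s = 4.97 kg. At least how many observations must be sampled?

For a mean, the margin of error is E = z·σ/√n, so n = (zσ/E)².
At 95% confidence, z = 1.960.
n = (1.960 × 4.97 / 0.684)² = 202.82
Round up: n = 203.

n = 203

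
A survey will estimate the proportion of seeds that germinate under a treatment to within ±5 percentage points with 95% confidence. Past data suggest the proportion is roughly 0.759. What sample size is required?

282

For a proportion with margin E = 0.05 at 95% confidence, z = 1.960.
n = p̂(1−p̂)(z/E)² = 0.759 × 0.241 × (1.960/0.05)² = 281.08
Round up: n = 282.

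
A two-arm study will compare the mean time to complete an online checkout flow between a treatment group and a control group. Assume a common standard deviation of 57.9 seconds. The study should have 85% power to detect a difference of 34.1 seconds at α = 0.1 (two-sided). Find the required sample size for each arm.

For two equal groups, n per group = 2·((z_{α/2} + z_β)·σ/δ)².
z_{α/2} = 1.645; z_β = 1.036 (power 85%).
n = 2 × (2.681 × 57.9 / 34.1)² = 2 × 20.72 = 41.44
Round up: n = 42 per group.

42 per group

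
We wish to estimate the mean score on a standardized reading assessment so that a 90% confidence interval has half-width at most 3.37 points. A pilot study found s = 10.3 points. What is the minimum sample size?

For a mean, the margin of error is E = z·σ/√n, so n = (zσ/E)².
At 90% confidence, z = 1.645.
n = (1.645 × 10.3 / 3.37)² = 25.28
Round up: n = 26.

26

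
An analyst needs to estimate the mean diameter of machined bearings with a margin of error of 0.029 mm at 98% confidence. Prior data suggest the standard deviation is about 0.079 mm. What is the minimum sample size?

41

For a mean, the margin of error is E = z·σ/√n, so n = (zσ/E)².
At 98% confidence, z = 2.326.
n = (2.326 × 0.079 / 0.029)² = 40.15
Round up: n = 41.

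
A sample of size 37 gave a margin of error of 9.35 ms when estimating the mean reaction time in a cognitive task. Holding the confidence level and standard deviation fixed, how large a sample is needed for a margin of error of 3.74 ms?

Margin of error scales as 1/√n, so n₂ = n₁·(E₁/E₂)².
n₂ = 37 × (9.35/3.74)² = 37 × 6.25 = 231.25
Round up: n₂ = 232.

232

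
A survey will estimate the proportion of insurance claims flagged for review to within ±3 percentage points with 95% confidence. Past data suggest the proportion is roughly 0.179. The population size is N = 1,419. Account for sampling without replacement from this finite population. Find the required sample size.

n = 436

For a proportion with margin E = 0.03 at 95% confidence, z = 1.960.
n = p̂(1−p̂)(z/E)² = 0.179 × 0.821 × (1.960/0.03)² = 627.29 — call this n₀.
Finite-population correction with N = 1,419: n = n₀ / (1 + (n₀−1)/N) = 627.29 / 1.441 = 435.32
Round up: n = 436.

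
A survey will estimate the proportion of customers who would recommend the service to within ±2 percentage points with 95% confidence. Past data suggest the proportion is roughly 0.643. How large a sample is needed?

n = 2205

For a proportion with margin E = 0.02 at 95% confidence, z = 1.960.
n = p̂(1−p̂)(z/E)² = 0.643 × 0.357 × (1.960/0.02)² = 2204.61
Round up: n = 2205.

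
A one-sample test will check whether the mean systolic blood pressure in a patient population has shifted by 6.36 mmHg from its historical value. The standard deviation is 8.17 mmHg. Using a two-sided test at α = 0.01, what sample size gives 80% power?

For a one-sample z-test, n = ((z_{α/2} + z_β)·σ/δ)².
z_{α/2} = 2.576 (two-sided α = 0.01); z_β = 0.842 (power 80% → β = 0.2).
n = (3.418 × 8.17 / 6.36)² = 19.28
Round up: n = 20.

20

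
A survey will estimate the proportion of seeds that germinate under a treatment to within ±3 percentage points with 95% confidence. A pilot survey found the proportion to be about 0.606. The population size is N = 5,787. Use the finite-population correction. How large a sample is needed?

867

For a proportion with margin E = 0.03 at 95% confidence, z = 1.960.
n = p̂(1−p̂)(z/E)² = 0.606 × 0.394 × (1.960/0.03)² = 1019.15 — call this n₀.
Finite-population correction with N = 5,787: n = n₀ / (1 + (n₀−1)/N) = 1019.15 / 1.176 = 866.62
Round up: n = 867.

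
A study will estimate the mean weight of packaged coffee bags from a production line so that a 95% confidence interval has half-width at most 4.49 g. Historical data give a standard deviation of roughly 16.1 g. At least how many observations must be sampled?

50

For a mean, the margin of error is E = z·σ/√n, so n = (zσ/E)².
At 95% confidence, z = 1.960.
n = (1.960 × 16.1 / 4.49)² = 49.39
Round up: n = 50.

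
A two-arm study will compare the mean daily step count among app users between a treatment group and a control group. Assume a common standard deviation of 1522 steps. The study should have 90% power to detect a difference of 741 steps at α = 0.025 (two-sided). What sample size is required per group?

105 per group

For two equal groups, n per group = 2·((z_{α/2} + z_β)·σ/δ)².
z_{α/2} = 2.241; z_β = 1.282 (power 90%).
n = 2 × (3.523 × 1522 / 741)² = 2 × 52.36 = 104.72
Round up: n = 105 per group.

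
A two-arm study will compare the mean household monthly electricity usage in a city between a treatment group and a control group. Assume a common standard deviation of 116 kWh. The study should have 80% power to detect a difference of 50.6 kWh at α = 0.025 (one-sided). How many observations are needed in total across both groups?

For two equal groups, n per group = 2·((z_α + z_β)·σ/δ)².
z_α = 1.960; z_β = 0.842 (power 80%).
n = 2 × (2.802 × 116 / 50.6)² = 2 × 41.26 = 82.52
Round up: n = 83 per group.
Total across both groups: 2 × 83 = 166.

166 total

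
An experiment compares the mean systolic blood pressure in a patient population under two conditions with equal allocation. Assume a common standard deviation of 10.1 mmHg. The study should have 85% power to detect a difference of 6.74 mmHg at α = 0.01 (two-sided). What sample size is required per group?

59 per group

For two equal groups, n per group = 2·((z_{α/2} + z_β)·σ/δ)².
z_{α/2} = 2.576; z_β = 1.036 (power 85%).
n = 2 × (3.612 × 10.1 / 6.74)² = 2 × 29.30 = 58.60
Round up: n = 59 per group.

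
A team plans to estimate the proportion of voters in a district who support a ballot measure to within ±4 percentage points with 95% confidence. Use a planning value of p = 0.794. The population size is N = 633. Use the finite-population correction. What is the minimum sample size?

243

For a proportion with margin E = 0.04 at 95% confidence, z = 1.960.
n = p̂(1−p̂)(z/E)² = 0.794 × 0.206 × (1.960/0.04)² = 392.72 — call this n₀.
Finite-population correction with N = 633: n = n₀ / (1 + (n₀−1)/N) = 392.72 / 1.619 = 242.57
Round up: n = 243.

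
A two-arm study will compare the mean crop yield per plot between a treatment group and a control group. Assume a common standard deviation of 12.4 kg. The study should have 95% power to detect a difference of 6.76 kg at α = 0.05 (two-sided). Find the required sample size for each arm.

88 per group

For two equal groups, n per group = 2·((z_{α/2} + z_β)·σ/δ)².
z_{α/2} = 1.960; z_β = 1.645 (power 95%).
n = 2 × (3.605 × 12.4 / 6.76)² = 2 × 43.73 = 87.46
Round up: n = 88 per group.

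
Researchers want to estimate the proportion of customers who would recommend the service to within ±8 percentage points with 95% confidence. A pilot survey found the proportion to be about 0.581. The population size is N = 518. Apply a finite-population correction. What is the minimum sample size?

115

For a proportion with margin E = 0.08 at 95% confidence, z = 1.960.
n = p̂(1−p̂)(z/E)² = 0.581 × 0.419 × (1.960/0.08)² = 146.12 — call this n₀.
Finite-population correction with N = 518: n = n₀ / (1 + (n₀−1)/N) = 146.12 / 1.28 = 114.16
Round up: n = 115.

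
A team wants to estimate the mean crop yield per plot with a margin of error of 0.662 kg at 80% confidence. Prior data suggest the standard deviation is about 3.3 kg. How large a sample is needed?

41

For a mean, the margin of error is E = z·σ/√n, so n = (zσ/E)².
At 80% confidence, z = 1.282.
n = (1.282 × 3.3 / 0.662)² = 40.84
Round up: n = 41.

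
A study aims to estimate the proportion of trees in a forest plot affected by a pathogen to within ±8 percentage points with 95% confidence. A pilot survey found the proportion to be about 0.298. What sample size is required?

For a proportion with margin E = 0.08 at 95% confidence, z = 1.960.
n = p̂(1−p̂)(z/E)² = 0.298 × 0.702 × (1.960/0.08)² = 125.57
Round up: n = 126.

126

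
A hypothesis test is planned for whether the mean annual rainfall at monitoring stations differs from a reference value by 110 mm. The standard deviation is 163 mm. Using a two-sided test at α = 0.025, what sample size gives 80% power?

For a one-sample z-test, n = ((z_{α/2} + z_β)·σ/δ)².
z_{α/2} = 2.241 (two-sided α = 0.025); z_β = 0.842 (power 80% → β = 0.2).
n = (3.083 × 163 / 110)² = 20.87
Round up: n = 21.

21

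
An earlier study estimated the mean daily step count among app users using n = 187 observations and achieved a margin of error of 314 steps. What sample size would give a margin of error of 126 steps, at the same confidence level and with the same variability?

Margin of error scales as 1/√n, so n₂ = n₁·(E₁/E₂)².
n₂ = 187 × (314/126)² = 187 × 6.21 = 1161.27
Round up: n₂ = 1162.

1162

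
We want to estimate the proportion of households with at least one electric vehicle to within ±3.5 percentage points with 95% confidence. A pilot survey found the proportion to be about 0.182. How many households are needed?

n = 467

For a proportion with margin E = 0.035 at 95% confidence, z = 1.960.
n = p̂(1−p̂)(z/E)² = 0.182 × 0.818 × (1.960/0.035)² = 466.88
Round up: n = 467.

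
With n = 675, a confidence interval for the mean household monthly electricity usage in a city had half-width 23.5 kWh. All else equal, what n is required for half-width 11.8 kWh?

Margin of error scales as 1/√n, so n₂ = n₁·(E₁/E₂)².
n₂ = 675 × (23.5/11.8)² = 675 × 3.966 = 2677.05
Round up: n₂ = 2678.

n = 2678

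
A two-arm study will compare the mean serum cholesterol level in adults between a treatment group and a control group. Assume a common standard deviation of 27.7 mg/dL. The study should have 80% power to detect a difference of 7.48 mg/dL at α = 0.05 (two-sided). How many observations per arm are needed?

216 per group

For two equal groups, n per group = 2·((z_{α/2} + z_β)·σ/δ)².
z_{α/2} = 1.960; z_β = 0.842 (power 80%).
n = 2 × (2.802 × 27.7 / 7.48)² = 2 × 107.67 = 215.34
Round up: n = 216 per group.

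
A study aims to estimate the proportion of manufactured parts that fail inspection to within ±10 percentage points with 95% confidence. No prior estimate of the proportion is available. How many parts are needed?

97

For a proportion with margin E = 0.1 at 95% confidence, z = 1.960.
With no prior estimate, use p = 0.5, which maximizes p(1−p) at 0.25.
n = 0.25 × (z/E)² = 0.25 × (1.960/0.1)² = 96.04
Round up: n = 97.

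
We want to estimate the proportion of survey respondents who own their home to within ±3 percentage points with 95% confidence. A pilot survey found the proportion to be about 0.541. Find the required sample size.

1060

For a proportion with margin E = 0.03 at 95% confidence, z = 1.960.
n = p̂(1−p̂)(z/E)² = 0.541 × 0.459 × (1.960/0.03)² = 1059.94
Round up: n = 1060.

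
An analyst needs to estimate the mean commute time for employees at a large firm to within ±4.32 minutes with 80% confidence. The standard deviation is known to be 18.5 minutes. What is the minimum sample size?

31

For a mean, the margin of error is E = z·σ/√n, so n = (zσ/E)².
At 80% confidence, z = 1.282.
n = (1.282 × 18.5 / 4.32)² = 30.14
Round up: n = 31.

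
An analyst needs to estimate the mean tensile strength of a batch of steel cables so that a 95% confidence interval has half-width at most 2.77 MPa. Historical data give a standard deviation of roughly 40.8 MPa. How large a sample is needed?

For a mean, the margin of error is E = z·σ/√n, so n = (zσ/E)².
At 95% confidence, z = 1.960.
n = (1.960 × 40.8 / 2.77)² = 833.44
Round up: n = 834.

n = 834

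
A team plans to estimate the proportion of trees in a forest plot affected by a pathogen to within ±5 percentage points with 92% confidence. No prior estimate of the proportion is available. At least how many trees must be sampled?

For a proportion with margin E = 0.05 at 92% confidence, z = 1.751.
With no prior estimate, use p = 0.5, which maximizes p(1−p) at 0.25.
n = 0.25 × (z/E)² = 0.25 × (1.751/0.05)² = 306.60
Round up: n = 307.

n = 307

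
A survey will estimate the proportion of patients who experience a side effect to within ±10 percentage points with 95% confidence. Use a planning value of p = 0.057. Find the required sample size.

21

For a proportion with margin E = 0.1 at 95% confidence, z = 1.960.
n = p̂(1−p̂)(z/E)² = 0.057 × 0.943 × (1.960/0.1)² = 20.65
Round up: n = 21.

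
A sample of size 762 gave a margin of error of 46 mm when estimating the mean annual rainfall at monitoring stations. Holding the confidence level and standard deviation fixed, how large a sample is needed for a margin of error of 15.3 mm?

Margin of error scales as 1/√n, so n₂ = n₁·(E₁/E₂)².
n₂ = 762 × (46/15.3)² = 762 × 9.039 = 6887.72
Round up: n₂ = 6888.

6888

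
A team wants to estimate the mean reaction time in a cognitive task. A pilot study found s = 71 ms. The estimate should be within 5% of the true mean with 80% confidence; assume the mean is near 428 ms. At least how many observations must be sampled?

19

For a mean, the margin of error is E = z·σ/√n, so n = (zσ/E)².
At 80% confidence, z = 1.282.
E = 5% of 428 = 21.4 ms.
n = (1.282 × 71 / 21.4)² = 18.09
Round up: n = 19.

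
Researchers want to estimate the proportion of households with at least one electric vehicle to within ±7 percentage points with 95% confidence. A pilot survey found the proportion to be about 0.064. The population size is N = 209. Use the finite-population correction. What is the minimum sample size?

For a proportion with margin E = 0.07 at 95% confidence, z = 1.960.
n = p̂(1−p̂)(z/E)² = 0.064 × 0.936 × (1.960/0.07)² = 46.96 — call this n₀.
Finite-population correction with N = 209: n = n₀ / (1 + (n₀−1)/N) = 46.96 / 1.22 = 38.49
Round up: n = 39.

39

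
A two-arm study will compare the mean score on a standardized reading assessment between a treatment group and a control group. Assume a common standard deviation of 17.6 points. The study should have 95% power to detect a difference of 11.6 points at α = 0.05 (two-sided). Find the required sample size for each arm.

60 per group

For two equal groups, n per group = 2·((z_{α/2} + z_β)·σ/δ)².
z_{α/2} = 1.960; z_β = 1.645 (power 95%).
n = 2 × (3.605 × 17.6 / 11.6)² = 2 × 29.92 = 59.84
Round up: n = 60 per group.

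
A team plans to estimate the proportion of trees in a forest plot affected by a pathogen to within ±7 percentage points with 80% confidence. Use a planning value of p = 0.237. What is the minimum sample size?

61

For a proportion with margin E = 0.07 at 80% confidence, z = 1.282.
n = p̂(1−p̂)(z/E)² = 0.237 × 0.763 × (1.282/0.07)² = 60.65
Round up: n = 61.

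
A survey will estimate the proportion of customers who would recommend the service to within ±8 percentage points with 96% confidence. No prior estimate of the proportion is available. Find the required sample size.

For a proportion with margin E = 0.08 at 96% confidence, z = 2.054.
With no prior estimate, use p = 0.5, which maximizes p(1−p) at 0.25.
n = 0.25 × (z/E)² = 0.25 × (2.054/0.08)² = 164.80
Round up: n = 165.

165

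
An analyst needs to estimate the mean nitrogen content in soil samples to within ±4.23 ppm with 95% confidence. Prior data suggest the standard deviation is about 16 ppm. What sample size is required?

55

For a mean, the margin of error is E = z·σ/√n, so n = (zσ/E)².
At 95% confidence, z = 1.960.
n = (1.960 × 16 / 4.23)² = 54.96
Round up: n = 55.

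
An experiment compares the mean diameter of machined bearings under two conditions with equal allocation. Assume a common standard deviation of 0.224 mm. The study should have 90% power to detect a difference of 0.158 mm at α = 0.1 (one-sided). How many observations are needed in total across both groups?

54 total

For two equal groups, n per group = 2·((z_α + z_β)·σ/δ)².
z_α = 1.282; z_β = 1.282 (power 90%).
n = 2 × (2.564 × 0.224 / 0.158)² = 2 × 13.21 = 26.42
Round up: n = 27 per group.
Total across both groups: 2 × 27 = 54.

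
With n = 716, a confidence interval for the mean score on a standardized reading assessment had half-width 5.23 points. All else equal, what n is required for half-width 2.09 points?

n = 4484

Margin of error scales as 1/√n, so n₂ = n₁·(E₁/E₂)².
n₂ = 716 × (5.23/2.09)² = 716 × 6.262 = 4483.59
Round up: n₂ = 4484.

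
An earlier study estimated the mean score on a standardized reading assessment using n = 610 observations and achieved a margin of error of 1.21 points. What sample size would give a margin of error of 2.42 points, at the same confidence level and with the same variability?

Margin of error scales as 1/√n, so n₂ = n₁·(E₁/E₂)².
n₂ = 610 × (1.21/2.42)² = 610 × 0.25 = 152.50
Round up: n₂ = 153.

n = 153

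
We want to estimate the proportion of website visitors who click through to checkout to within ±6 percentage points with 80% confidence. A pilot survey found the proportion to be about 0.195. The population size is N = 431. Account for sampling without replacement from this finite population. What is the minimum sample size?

62

For a proportion with margin E = 0.06 at 80% confidence, z = 1.282.
n = p̂(1−p̂)(z/E)² = 0.195 × 0.805 × (1.282/0.06)² = 71.66 — call this n₀.
Finite-population correction with N = 431: n = n₀ / (1 + (n₀−1)/N) = 71.66 / 1.164 = 61.56
Round up: n = 62.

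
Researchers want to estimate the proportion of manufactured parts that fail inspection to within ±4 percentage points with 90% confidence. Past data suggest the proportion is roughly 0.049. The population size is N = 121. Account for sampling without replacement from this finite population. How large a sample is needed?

n = 48

For a proportion with margin E = 0.04 at 90% confidence, z = 1.645.
n = p̂(1−p̂)(z/E)² = 0.049 × 0.951 × (1.645/0.04)² = 78.81 — call this n₀.
Finite-population correction with N = 121: n = n₀ / (1 + (n₀−1)/N) = 78.81 / 1.643 = 47.97
Round up: n = 48.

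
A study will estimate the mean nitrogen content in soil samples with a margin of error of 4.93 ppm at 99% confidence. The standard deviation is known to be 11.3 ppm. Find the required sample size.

35

For a mean, the margin of error is E = z·σ/√n, so n = (zσ/E)².
At 99% confidence, z = 2.576.
n = (2.576 × 11.3 / 4.93)² = 34.86
Round up: n = 35.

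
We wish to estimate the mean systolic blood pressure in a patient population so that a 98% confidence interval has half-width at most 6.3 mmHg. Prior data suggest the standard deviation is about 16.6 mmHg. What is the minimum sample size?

38

For a mean, the margin of error is E = z·σ/√n, so n = (zσ/E)².
At 98% confidence, z = 2.326.
n = (2.326 × 16.6 / 6.3)² = 37.56
Round up: n = 38.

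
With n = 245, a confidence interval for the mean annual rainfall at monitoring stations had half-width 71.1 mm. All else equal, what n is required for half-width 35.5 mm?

983

Margin of error scales as 1/√n, so n₂ = n₁·(E₁/E₂)².
n₂ = 245 × (71.1/35.5)² = 245 × 4.011 = 982.70
Round up: n₂ = 983.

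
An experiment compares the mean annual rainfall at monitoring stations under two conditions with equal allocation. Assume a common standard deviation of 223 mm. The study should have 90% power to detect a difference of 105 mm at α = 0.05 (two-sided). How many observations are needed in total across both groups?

For two equal groups, n per group = 2·((z_{α/2} + z_β)·σ/δ)².
z_{α/2} = 1.960; z_β = 1.282 (power 90%).
n = 2 × (3.242 × 223 / 105)² = 2 × 47.41 = 94.82
Round up: n = 95 per group.
Total across both groups: 2 × 95 = 190.

190 total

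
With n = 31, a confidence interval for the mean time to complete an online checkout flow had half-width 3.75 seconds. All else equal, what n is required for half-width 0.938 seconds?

Margin of error scales as 1/√n, so n₂ = n₁·(E₁/E₂)².
n₂ = 31 × (3.75/0.938)² = 31 × 15.98 = 495.38
Round up: n₂ = 496.

496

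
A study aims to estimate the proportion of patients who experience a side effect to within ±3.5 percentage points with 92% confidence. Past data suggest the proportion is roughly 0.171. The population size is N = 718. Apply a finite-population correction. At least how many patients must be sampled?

238

For a proportion with margin E = 0.035 at 92% confidence, z = 1.751.
n = p̂(1−p̂)(z/E)² = 0.171 × 0.829 × (1.751/0.035)² = 354.80 — call this n₀.
Finite-population correction with N = 718: n = n₀ / (1 + (n₀−1)/N) = 354.80 / 1.493 = 237.64
Round up: n = 238.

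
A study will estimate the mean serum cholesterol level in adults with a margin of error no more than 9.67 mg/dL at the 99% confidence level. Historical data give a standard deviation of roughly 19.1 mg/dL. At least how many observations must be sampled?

For a mean, the margin of error is E = z·σ/√n, so n = (zσ/E)².
At 99% confidence, z = 2.576.
n = (2.576 × 19.1 / 9.67)² = 25.89
Round up: n = 26.

n = 26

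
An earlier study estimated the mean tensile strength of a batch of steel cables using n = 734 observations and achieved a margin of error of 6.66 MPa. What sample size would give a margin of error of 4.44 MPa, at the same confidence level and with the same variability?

Margin of error scales as 1/√n, so n₂ = n₁·(E₁/E₂)².
n₂ = 734 × (6.66/4.44)² = 734 × 2.25 = 1651.50
Round up: n₂ = 1652.

n = 1652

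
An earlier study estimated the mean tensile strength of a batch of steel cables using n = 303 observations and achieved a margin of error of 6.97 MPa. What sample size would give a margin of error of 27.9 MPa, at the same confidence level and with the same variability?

19

Margin of error scales as 1/√n, so n₂ = n₁·(E₁/E₂)².
n₂ = 303 × (6.97/27.9)² = 303 × 0.06241 = 18.91
Round up: n₂ = 19.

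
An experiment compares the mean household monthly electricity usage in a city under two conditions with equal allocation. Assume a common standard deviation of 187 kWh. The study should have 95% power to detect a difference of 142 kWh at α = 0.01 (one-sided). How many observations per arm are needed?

For two equal groups, n per group = 2·((z_α + z_β)·σ/δ)².
z_α = 2.326; z_β = 1.645 (power 95%).
n = 2 × (3.971 × 187 / 142)² = 2 × 27.35 = 54.70
Round up: n = 55 per group.

55 per group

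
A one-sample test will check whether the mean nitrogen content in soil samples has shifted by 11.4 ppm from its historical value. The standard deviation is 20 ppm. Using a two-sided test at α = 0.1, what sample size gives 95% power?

34

For a one-sample z-test, n = ((z_{α/2} + z_β)·σ/δ)².
z_{α/2} = 1.645 (two-sided α = 0.1); z_β = 1.645 (power 95% → β = 0.05).
n = (3.290 × 20 / 11.4)² = 33.32
Round up: n = 34.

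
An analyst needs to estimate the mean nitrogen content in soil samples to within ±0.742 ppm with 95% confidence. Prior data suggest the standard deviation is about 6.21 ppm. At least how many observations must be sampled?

For a mean, the margin of error is E = z·σ/√n, so n = (zσ/E)².
At 95% confidence, z = 1.960.
n = (1.960 × 6.21 / 0.742)² = 269.08
Round up: n = 270.

n = 270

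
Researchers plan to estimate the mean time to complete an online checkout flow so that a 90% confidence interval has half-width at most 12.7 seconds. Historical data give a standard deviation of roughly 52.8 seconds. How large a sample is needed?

For a mean, the margin of error is E = z·σ/√n, so n = (zσ/E)².
At 90% confidence, z = 1.645.
n = (1.645 × 52.8 / 12.7)² = 46.77
Round up: n = 47.

47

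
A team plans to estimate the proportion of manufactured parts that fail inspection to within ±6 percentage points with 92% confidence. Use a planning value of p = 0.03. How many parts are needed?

n = 25

For a proportion with margin E = 0.06 at 92% confidence, z = 1.751.
n = p̂(1−p̂)(z/E)² = 0.03 × 0.97 × (1.751/0.06)² = 24.78
Round up: n = 25.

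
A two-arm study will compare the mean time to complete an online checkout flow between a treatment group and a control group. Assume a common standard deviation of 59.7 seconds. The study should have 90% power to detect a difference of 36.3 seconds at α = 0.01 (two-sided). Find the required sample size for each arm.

81 per group

For two equal groups, n per group = 2·((z_{α/2} + z_β)·σ/δ)².
z_{α/2} = 2.576; z_β = 1.282 (power 90%).
n = 2 × (3.858 × 59.7 / 36.3)² = 2 × 40.26 = 80.52
Round up: n = 81 per group.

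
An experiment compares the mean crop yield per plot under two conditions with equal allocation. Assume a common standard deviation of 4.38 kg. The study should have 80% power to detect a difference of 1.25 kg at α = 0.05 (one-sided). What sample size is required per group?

For two equal groups, n per group = 2·((z_α + z_β)·σ/δ)².
z_α = 1.645; z_β = 0.842 (power 80%).
n = 2 × (2.487 × 4.38 / 1.25)² = 2 × 75.94 = 151.88
Round up: n = 152 per group.

152 per group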